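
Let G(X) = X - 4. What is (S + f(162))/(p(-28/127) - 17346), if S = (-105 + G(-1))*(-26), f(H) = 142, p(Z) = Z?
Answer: -190627/1101485 ≈ -0.17306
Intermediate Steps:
G(X) = -4 + X
S = 2860 (S = (-105 + (-4 - 1))*(-26) = (-105 - 5)*(-26) = -110*(-26) = 2860)
(S + f(162))/(p(-28/127) - 17346) = (2860 + 142)/(-28/127 - 17346) = 3002/(-28*1/127 - 17346) = 3002/(-28/127 - 17346) = 3002/(-2202970/127) = 3002*(-127/2202970) = -190627/1101485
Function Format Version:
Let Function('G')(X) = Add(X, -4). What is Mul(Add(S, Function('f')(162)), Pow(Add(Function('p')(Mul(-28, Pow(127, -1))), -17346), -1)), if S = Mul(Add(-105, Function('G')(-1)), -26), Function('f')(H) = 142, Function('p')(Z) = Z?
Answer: Rational(-190627, 1101485) ≈ -0.17306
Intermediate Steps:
Function('G')(X) = Add(-4, X)
S = 2860 (S = Mul(Add(-105, Add(-4, -1)), -26) = Mul(Add(-105, -5), -26) = Mul(-110, -26) = 2860)
Mul(Add(S, Function('f')(162)), Pow(Add(Function('p')(Mul(-28, Pow(127, -1))), -17346), -1)) = Mul(Add(2860, 142), Pow(Add(Mul(-28, Pow(127, -1)), -17346), -1)) = Mul(3002, Pow(Add(Mul(-28, Rational(1, 127)), -17346), -1)) = Mul(3002, Pow(Add(Rational(-28, 127), -17346), -1)) = Mul(3002, Pow(Rational(-2202970, 127), -1)) = Mul(3002, Rational(-127, 2202970)) = Rational(-190627, 1101485)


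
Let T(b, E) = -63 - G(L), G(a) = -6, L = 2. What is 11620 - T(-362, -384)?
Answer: 11677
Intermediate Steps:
T(b, E) = -57 (T(b, E) = -63 - 1*(-6) = -63 + 6 = -57)
11620 - T(-362, -384) = 11620 - 1*(-57) = 11620 + 57 = 11677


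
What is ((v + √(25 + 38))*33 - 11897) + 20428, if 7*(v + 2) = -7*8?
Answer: 8201 + 99*√7 ≈ 8462.9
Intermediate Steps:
v = -10 (v = -2 + (-7*8)/7 = -2 + (⅐)*(-56) = -2 - 8 = -10)
((v + √(25 + 38))*33 - 11897) + 20428 = ((-10 + √(25 + 38))*33 - 11897) + 20428 = ((-10 + √63)*33 - 11897) + 20428 = ((-10 + 3*√7)*33 - 11897) + 20428 = ((-330 + 99*√7) - 11897) + 20428 = (-12227 + 99*√7) + 20428 = 8201 + 99*√7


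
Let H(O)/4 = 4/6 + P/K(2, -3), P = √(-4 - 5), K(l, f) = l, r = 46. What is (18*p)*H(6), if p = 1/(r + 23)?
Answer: 16/23 + 36*I/23 ≈ 0.69565 + 1.5652*I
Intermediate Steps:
P = 3*I (P = √(-9) = 3*I ≈ 3.0*I)
H(O) = 8/3 + 6*I (H(O) = 4*(4/6 + (3*I)/2) = 4*(4*(⅙) + (3*I)*(½)) = 4*(⅔ + 3*I/2) = 8/3 + 6*I)
p = 1/69 (p = 1/(46 + 23) = 1/69 ≈ 0.014493)
(18*p)*H(6) = (18*(1/69))*(8/3 + 6*I) = 6*(8/3 + 6*I)/23 = 16/23 + 36*I/23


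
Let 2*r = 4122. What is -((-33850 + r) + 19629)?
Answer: 12160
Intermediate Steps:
r = 2061 (r = (½)*4122 = 2061)
-((-33850 + r) + 19629) = -((-33850 + 2061) + 19629) = -(-31789 + 19629) = -1*(-12160) = 12160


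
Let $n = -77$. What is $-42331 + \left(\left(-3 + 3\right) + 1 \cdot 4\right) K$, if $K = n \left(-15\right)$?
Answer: $-37711$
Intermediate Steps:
$K = 1155$ ($K = \left(-77\right) \left(-15\right) = 1155$)
$-42331 + \left(\left(-3 + 3\right) + 1 \cdot 4\right) K = -42331 + \left(\left(-3 + 3\right) + 1 \cdot 4\right) 1155 = -42331 + \left(0 + 4\right) 1155 = -42331 + 4 \cdot 1155 = -42331 + 4620 = -37711$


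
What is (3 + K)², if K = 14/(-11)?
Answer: 361/121 ≈ 2.9835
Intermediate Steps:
K = -14/11 (K = 14*(-1/11) = -14/11 ≈ -1.2727)
(3 + K)² = (3 - 14/11)² = (19/11)² = 361/121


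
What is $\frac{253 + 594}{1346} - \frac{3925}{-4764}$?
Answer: $\frac{4659079}{3206172} \approx 1.4532$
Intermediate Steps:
$\frac{253 + 594}{1346} - \frac{3925}{-4764} = 847 \cdot \frac{1}{1346} - - \frac{3925}{4764} = \frac{847}{1346} + \frac{3925}{4764} = \frac{4659079}{3206172}$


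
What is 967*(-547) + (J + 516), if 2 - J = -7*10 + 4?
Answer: -528365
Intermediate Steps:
J = 68 (J = 2 - (-7*10 + 4) = 2 - (-70 + 4) = 2 - 1*(-66) = 2 + 66 = 68)
967*(-547) + (J + 516) = 967*(-547) + (68 + 516) = -528949 + 584 = -528365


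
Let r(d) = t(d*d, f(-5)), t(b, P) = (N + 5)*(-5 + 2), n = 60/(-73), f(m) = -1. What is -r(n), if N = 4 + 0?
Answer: 27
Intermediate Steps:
N = 4
n = -60/73 (n = 60*(-1/73) = -60/73 ≈ -0.82192)
t(b, P) = -27 (t(b, P) = (4 + 5)*(-5 + 2) = 9*(-3) = -27)
r(d) = -27
-r(n) = -1*(-27) = 27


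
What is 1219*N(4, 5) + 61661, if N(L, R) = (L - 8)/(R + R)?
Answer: 305867/5 ≈ 61173.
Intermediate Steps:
N(L, R) = (-8 + L)/(2*R) (N(L, R) = (-8 + L)/((2*R)) = (-8 + L)*(1/(2*R)) = (-8 + L)/(2*R))
1219*N(4, 5) + 61661 = 1219*((½)*(-8 + 4)/5) + 61661 = 1219*((½)*(⅕)*(-4)) + 61661 = 1219*(-⅖) + 61661 = -2438/5 + 61661 = 305867/5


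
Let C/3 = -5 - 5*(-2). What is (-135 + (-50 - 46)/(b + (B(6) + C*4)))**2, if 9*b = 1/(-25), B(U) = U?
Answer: 4105547226225/220492801 ≈ 18620.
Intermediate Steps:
b = -1/225 (b = (1/9)/(-25) = (1/9)*(-1/25) = -1/225 ≈ -0.0044444)
C = 15 (C = 3*(-5 - 5*(-2)) = 3*(-5 + 10) = 3*5 = 15)
(-135 + (-50 - 46)/(b + (B(6) + C*4)))**2 = (-135 + (-50 - 46)/(-1/225 + (6 + 15*4)))**2 = (-135 - 96/(-1/225 + (6 + 60)))**2 = (-135 - 96/(-1/225 + 66))**2 = (-135 - 96/14849/225)**2 = (-135 - 96*225/14849)**2 = (-135 - 21600/14849)**2 = (-2026215/14849)**2 = 4105547226225/220492801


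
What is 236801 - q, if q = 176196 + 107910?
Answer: -47305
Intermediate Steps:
q = 284106
236801 - q = 236801 - 1*284106 = 236801 - 284106 = -47305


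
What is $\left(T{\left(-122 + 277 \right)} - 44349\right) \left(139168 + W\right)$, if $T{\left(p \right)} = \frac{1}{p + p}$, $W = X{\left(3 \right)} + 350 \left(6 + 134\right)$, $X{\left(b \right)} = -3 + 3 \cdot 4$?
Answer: $- \frac{2587092961453}{310} \approx -8.3455 \cdot 10^{9}$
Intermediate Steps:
$X{\left(b \right)} = 9$ ($X{\left(b \right)} = -3 + 12 = 9$)
$W = 49009$ ($W = 9 + 350 \left(6 + 134\right) = 9 + 350 \cdot 140 = 9 + 49000 = 49009$)
$T{\left(p \right)} = \frac{1}{2 p}$
$\left(T{\left(-122 + 277 \right)} - 44349\right) \left(139168 + W\right) = \left(\frac{1}{2 \left(-122 + 277\right)} - 44349\right) \left(139168 + 49009\right) = \left(\frac{1}{2 \cdot 155} - 44349\right) 188177 = \left(\frac{1}{2} \cdot \frac{1}{155} - 44349\right) 188177 = \left(\frac{1}{310} - 44349\right) 188177 = \left(- \frac{13748189}{310}\right) 188177 = - \frac{2587092961453}{310}$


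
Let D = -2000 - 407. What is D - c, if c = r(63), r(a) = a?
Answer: -2470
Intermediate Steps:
D = -2407
c = 63
D - c = -2407 - 1*63 = -2407 - 63 = -2470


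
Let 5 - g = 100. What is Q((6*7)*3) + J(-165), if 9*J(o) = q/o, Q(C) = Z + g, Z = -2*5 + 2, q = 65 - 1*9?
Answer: -153011/1485 ≈ -103.04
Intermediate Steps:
q = 56 (q = 65 - 9 = 56)
g = -95 (g = 5 - 1*100 = 5 - 100 = -95)
Z = -8 (Z = -10 + 2 = -8)
Q(C) = -103 (Q(C) = -8 - 95 = -103)
J(o) = 56/(9*o) (J(o) = (56/o)/9 = 56/(9*o))
Q((6*7)*3) + J(-165) = -103 + (56/9)/(-165) = -103 + (56/9)*(-1/165) = -103 - 56/1485 = -153011/1485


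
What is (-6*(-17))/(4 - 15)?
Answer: -102/11 ≈ -9.2727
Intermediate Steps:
(-6*(-17))/(4 - 15) = 102/(-11) = 102*(-1/11) = -102/11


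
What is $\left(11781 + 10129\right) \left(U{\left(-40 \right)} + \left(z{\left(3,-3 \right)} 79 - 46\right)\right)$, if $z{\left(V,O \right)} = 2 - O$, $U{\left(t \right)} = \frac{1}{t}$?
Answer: $\frac{30584169}{4} \approx 7.646 \cdot 10^{6}$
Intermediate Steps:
$\left(11781 + 10129\right) \left(U{\left(-40 \right)} + \left(z{\left(3,-3 \right)} 79 - 46\right)\right) = \left(11781 + 10129\right) \left(\frac{1}{-40} - \left(46 - \left(2 - -3\right) 79\right)\right) = 21910 \left(- \frac{1}{40} - \left(46 - \left(2 + 3\right) 79\right)\right) = 21910 \left(- \frac{1}{40} + \left(5 \cdot 79 - 46\right)\right) = 21910 \left(- \frac{1}{40} + \left(395 - 46\right)\right) = 21910 \left(- \frac{1}{40} + 349\right) = 21910 \cdot \frac{13959}{40} = \frac{30584169}{4}$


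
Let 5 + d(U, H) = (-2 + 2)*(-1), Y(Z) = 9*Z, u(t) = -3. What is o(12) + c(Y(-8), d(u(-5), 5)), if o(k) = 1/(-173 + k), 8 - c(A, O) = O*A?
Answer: -56673/161 ≈ -352.01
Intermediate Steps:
d(U, H) = -5 (d(U, H) = -5 + (-2 + 2)*(-1) = -5 + 0*(-1) = -5 + 0 = -5)
c(A, O) = 8 - A*O (c(A, O) = 8 - O*A = 8 - A*O)
o(12) + c(Y(-8), d(u(-5), 5)) = 1/(-173 + 12) + (8 - 1*9*(-8)*(-5)) = 1/(-161) + (8 - 1*(-72)*(-5)) = -1/161 + (8 - 360) = -1/161 - 352 = -56673/161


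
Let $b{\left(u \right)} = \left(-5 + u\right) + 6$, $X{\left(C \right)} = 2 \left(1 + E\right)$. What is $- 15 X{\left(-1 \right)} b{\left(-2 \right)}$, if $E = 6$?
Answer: $210$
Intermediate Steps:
$X{\left(C \right)} = 14$ ($X{\left(C \right)} = 2 \left(1 + 6\right) = 2 \cdot 7 = 14$)
$b{\left(u \right)} = 1 + u$
$- 15 X{\left(-1 \right)} b{\left(-2 \right)} = \left(-15\right) 14 \left(1 - 2\right) = \left(-210\right) \left(-1\right) = 210$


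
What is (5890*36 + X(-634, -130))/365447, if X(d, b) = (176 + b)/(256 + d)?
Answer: 40075537/69069483 ≈ 0.58022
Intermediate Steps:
X(d, b) = (176 + b)/(256 + d)
(5890*36 + X(-634, -130))/365447 = (5890*36 + (176 - 130)/(256 - 634))/365447 = (212040 + 46/(-378))*(1/365447) = (212040 - 1/378*46)*(1/365447) = (212040 - 23/189)*(1/365447) = (40075537/189)*(1/365447) = 40075537/69069483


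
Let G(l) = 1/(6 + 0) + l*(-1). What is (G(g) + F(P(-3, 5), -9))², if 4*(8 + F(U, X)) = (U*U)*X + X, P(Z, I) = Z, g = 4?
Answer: 10609/9 ≈ 1178.8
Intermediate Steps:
F(U, X) = -8 + X/4 + X*U²/4 (F(U, X) = -8 + ((U*U)*X + X)/4 = -8 + (U²*X + X)/4 = -8 + (X*U² + X)/4 = -8 + (X + X*U²)/4 = -8 + (X/4 + X*U²/4) = -8 + X/4 + X*U²/4)
G(l) = ⅙ - l (G(l) = 1/6 - l = ⅙ - l)
(G(g) + F(P(-3, 5), -9))² = ((⅙ - 1*4) + (-8 + (¼)*(-9) + (¼)*(-9)*(-3)²))² = ((⅙ - 4) + (-8 - 9/4 + (¼)*(-9)*9))² = (-23/6 + (-8 - 9/4 - 81/4))² = (-23/6 - 61/2)² = (-103/3)² = 10609/9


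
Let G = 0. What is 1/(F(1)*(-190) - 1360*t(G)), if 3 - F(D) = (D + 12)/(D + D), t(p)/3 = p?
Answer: 1/665 ≈ 0.0015038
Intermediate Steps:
t(p) = 3*p
F(D) = 3 - (12 + D)/(2*D) (F(D) = 3 - (D + 12)/(D + D) = 3 - (12 + D)/(2*D))
1/(F(1)*(-190) - 1360*t(G)) = 1/((5/2 - 6/1)*(-190) - 4080*0) = 1/((5/2 - 6*1)*(-190) - 1360*0) = 1/((5/2 - 6)*(-190) + 0) = 1/(-7/2*(-190) + 0) = 1/(665 + 0) = 1/665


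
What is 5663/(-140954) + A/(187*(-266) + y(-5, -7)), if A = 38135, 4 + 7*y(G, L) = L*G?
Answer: -39598612599/49074967502 ≈ -0.80690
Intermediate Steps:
y(G, L) = -4/7 + G*L/7 (y(G, L) = -4/7 + (L*G)/7 = -4/7 + (G*L)/7 = -4/7 + G*L/7)
5663/(-140954) + A/(187*(-266) + y(-5, -7)) = 5663/(-140954) + 38135/(187*(-266) + (-4/7 + (1/7)*(-5)*(-7))) = 5663*(-1/140954) + 38135/(-49742 + (-4/7 + 5)) = -5663/140954 + 38135/(-49742 + 31/7) = -5663/140954 + 38135/(-348163/7) = -5663/140954 + 38135*(-7/348163) = -5663/140954 - 266945/348163 = -39598612599/49074967502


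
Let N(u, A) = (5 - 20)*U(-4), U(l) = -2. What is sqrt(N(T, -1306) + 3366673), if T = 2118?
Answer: sqrt(3366703) ≈ 1834.9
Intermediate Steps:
N(u, A) = 30 (N(u, A) = (5 - 20)*(-2) = -15*(-2) = 30)
sqrt(N(T, -1306) + 3366673) = sqrt(30 + 3366673) = sqrt(3366703)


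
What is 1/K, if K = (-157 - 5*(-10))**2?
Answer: 1/11449 ≈ 8.7344e-5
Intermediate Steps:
K = 11449 (K = (-157 + 50)**2 = (-107)**2 = 11449)
1/K = 1/11449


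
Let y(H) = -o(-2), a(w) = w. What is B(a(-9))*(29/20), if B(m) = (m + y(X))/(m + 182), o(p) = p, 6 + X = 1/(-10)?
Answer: -203/3460 ≈ -0.058671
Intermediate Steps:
X = -61/10 (X = -6 + 1/(-10) = -6 - 1/10 = -61/10 ≈ -6.1000)
y(H) = 2 (y(H) = -1*(-2) = 2)
B(m) = (2 + m)/(182 + m) (B(m) = (m + 2)/(m + 182) = (2 + m)/(182 + m))
B(a(-9))*(29/20) = ((2 - 9)/(182 - 9))*(29/20) = (-7/173)*(29*(1/20)) = ((1/173)*(-7))*(29/20) = -7/173*29/20 = -203/3460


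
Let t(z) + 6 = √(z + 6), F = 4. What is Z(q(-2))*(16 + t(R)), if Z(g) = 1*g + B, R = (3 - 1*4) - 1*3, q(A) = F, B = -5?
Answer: -10 - √2 ≈ -11.414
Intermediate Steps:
q(A) = 4
R = -4 (R = (3 - 4) - 3 = -1 - 3 = -4)
Z(g) = -5 + g (Z(g) = 1*g - 5 = g - 5 = -5 + g)
t(z) = -6 + √(6 + z) (t(z) = -6 + √(z + 6) = -6 + √(6 + z))
Z(q(-2))*(16 + t(R)) = (-5 + 4)*(16 + (-6 + √(6 - 4))) = -(16 + (-6 + √2)) = -(10 + √2) = -10 - √2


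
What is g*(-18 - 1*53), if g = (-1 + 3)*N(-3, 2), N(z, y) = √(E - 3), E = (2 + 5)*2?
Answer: -142*√11 ≈ -470.96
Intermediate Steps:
E = 14 (E = 7*2 = 14)
N(z, y) = √11 (N(z, y) = √(14 - 3) = √11)
g = 2*√11 (g = (-1 + 3)*√11 = 2*√11 ≈ 6.6332)
g*(-18 - 1*53) = (2*√11)*(-18 - 1*53) = (2*√11)*(-18 - 53) = (2*√11)*(-71) = -142*√11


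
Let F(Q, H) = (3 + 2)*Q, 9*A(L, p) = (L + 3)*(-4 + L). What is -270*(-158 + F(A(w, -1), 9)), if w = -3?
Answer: 42660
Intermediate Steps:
A(L, p) = (-4 + L)*(3 + L)/9 (A(L, p) = ((L + 3)*(-4 + L))/9 = ((3 + L)*(-4 + L))/9 = ((-4 + L)*(3 + L))/9 = (-4 + L)*(3 + L)/9)
F(Q, H) = 5*Q
-270*(-158 + F(A(w, -1), 9)) = -270*(-158 + 5*(-4/3 - ⅑*(-3) + (⅑)*(-3)²)) = -270*(-158 + 5*(-4/3 + ⅓ + (⅑)*9)) = -270*(-158 + 5*(-4/3 + ⅓ + 1)) = -270*(-158 + 5*0) = -270*(-158 + 0) = -270*(-158) = 42660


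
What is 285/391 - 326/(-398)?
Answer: 120448/77809 ≈ 1.5480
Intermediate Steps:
285/391 - 326/(-398) = 285*(1/391) - 326*(-1/398) = 285/391 + 163/199 = 120448/77809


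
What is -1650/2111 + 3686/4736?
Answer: -16627/4998848 ≈ -0.0033262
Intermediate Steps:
-1650/2111 + 3686/4736 = -1650*1/2111 + 3686*(1/4736) = -1650/2111 + 1843/2368 = -16627/4998848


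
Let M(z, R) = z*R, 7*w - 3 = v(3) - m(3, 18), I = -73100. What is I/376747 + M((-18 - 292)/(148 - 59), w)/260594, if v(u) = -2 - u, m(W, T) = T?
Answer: -847532407200/4368921343451 ≈ -0.19399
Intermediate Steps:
w = -20/7 (w = 3/7 + ((-2 - 1*3) - 1*18)/7 = 3/7 + ((-2 - 3) - 18)/7 = 3/7 + (-5 - 18)/7 = 3/7 + (1/7)*(-23) = 3/7 - 23/7 = -20/7 ≈ -2.8571)
M(z, R) = R*z
I/376747 + M((-18 - 292)/(148 - 59), w)/260594 = -73100/376747 - 20*(-18 - 292)/(7*(148 - 59))/260594 = -73100*1/376747 - (-6200)/(7*89)*(1/260594) = -73100/376747 - (-6200)/(7*89)*(1/260594) = -73100/376747 - 20/7*(-310/89)*(1/260594) = -73100/376747 + (6200/623)*(1/260594) = -73100/376747 + 3100/81175031 = -847532407200/4368921343451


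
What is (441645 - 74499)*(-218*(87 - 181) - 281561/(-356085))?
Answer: 297680972492514/39565 ≈ 7.5238e+9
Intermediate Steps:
(441645 - 74499)*(-218*(87 - 181) - 281561/(-356085)) = 367146*(-218*(-94) - 281561*(-1/356085)) = 367146*(20492 + 281561/356085) = 367146*(7297175381/356085) = 297680972492514/39565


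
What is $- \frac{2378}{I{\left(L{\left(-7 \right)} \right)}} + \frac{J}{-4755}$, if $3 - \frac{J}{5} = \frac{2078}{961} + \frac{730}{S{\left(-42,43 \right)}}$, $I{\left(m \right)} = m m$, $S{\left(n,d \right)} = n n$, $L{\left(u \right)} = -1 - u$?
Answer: $- \frac{26622864008}{403034751} \approx -66.056$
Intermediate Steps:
$S{\left(n,d \right)} = n^{2}$
$I{\left(m \right)} = m^{2}$
$J = \frac{1796225}{847602}$ ($J = 15 - 5 \left(\frac{2078}{961} + \frac{730}{\left(-42\right)^{2}}\right) = 15 - 5 \left(2078 \cdot \frac{1}{961} + \frac{730}{1764}\right) = 15 - 5 \left(\frac{2078}{961} + 730 \cdot \frac{1}{1764}\right) = 15 - 5 \left(\frac{2078}{961} + \frac{365}{882}\right) = 15 - \frac{10917805}{847602} = \frac{1796225}{847602} \approx 2.1192$)
$- \frac{2378}{I{\left(L{\left(-7 \right)} \right)}} + \frac{J}{-4755} = - \frac{2378}{\left(-1 - -7\right)^{2}} + \frac{1796225}{847602 \left(-4755\right)} = - \frac{2378}{\left(-1 + 7\right)^{2}} + \frac{1796225}{847602} \left(- \frac{1}{4755}\right) = - \frac{2378}{6^{2}} - \frac{359245}{806069502} = - \frac{2378}{36} - \frac{359245}{806069502} = \left(-2378\right) \frac{1}{36} - \frac{359245}{806069502} = - \frac{1189}{18} - \frac{359245}{806069502} = - \frac{26622864008}{403034751}$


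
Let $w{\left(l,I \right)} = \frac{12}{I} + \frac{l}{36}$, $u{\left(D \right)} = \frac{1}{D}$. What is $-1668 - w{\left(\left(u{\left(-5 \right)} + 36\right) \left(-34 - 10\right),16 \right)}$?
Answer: $- \frac{292499}{180} \approx -1625.0$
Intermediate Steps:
$w{\left(l,I \right)} = \frac{12}{I} + \frac{l}{36}$ ($w{\left(l,I \right)} = \frac{12}{I} + l \frac{1}{36} = \frac{12}{I} + \frac{l}{36}$)
$-1668 - w{\left(\left(u{\left(-5 \right)} + 36\right) \left(-34 - 10\right),16 \right)} = -1668 - \left(\frac{12}{16} + \frac{\left(\frac{1}{-5} + 36\right) \left(-34 - 10\right)}{36}\right) = -1668 - \left(12 \cdot \frac{1}{16} + \frac{\left(- \frac{1}{5} + 36\right) \left(-44\right)}{36}\right) = -1668 - \left(\frac{3}{4} + \frac{\frac{179}{5} \left(-44\right)}{36}\right) = -1668 - \left(\frac{3}{4} + \frac{1}{36} \left(- \frac{7876}{5}\right)\right) = -1668 - \left(\frac{3}{4} - \frac{1969}{45}\right) = -1668 - - \frac{7741}{180} = -1668 + \frac{7741}{180} = - \frac{292499}{180}$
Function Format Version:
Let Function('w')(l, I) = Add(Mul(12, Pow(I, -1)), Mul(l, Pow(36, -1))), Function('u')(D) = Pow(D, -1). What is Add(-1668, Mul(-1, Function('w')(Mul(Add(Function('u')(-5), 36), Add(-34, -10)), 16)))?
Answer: Rational(-292499, 180) ≈ -1625.0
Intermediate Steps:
Function('w')(l, I) = Add(Mul(12, Pow(I, -1)), Mul(Rational(1, 36), l)) (Function('w')(l, I) = Add(Mul(12, Pow(I, -1)), Mul(l, Rational(1, 36))) = Add(Mul(12, Pow(I, -1)), Mul(Rational(1, 36), l)))
Add(-1668, Mul(-1, Function('w')(Mul(Add(Function('u')(-5), 36), Add(-34, -10)), 16))) = Add(-1668, Mul(-1, Add(Mul(12, Pow(16, -1)), Mul(Rational(1, 36), Mul(Add(Pow(-5, -1), 36), Add(-34, -10)))))) = Add(-1668, Mul(-1, Add(Mul(12, Rational(1, 16)), Mul(Rational(1, 36), Mul(Add(Rational(-1, 5), 36), -44))))) = Add(-1668, Mul(-1, Add(Rational(3, 4), Mul(Rational(1, 36), Mul(Rational(179, 5), -44))))) = Add(-1668, Mul(-1, Add(Rational(3, 4), Mul(Rational(1, 36), Rational(-7876, 5))))) = Add(-1668, Mul(-1, Add(Rational(3, 4), Rational(-1969, 45)))) = Add(-1668, Mul(-1, Rational(-7741, 180))) = Add(-1668, Rational(7741, 180)) = Rational(-292499, 180)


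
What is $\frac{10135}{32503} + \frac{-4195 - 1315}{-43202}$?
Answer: $\frac{308471900}{702097303} \approx 0.43936$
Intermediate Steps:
$\frac{10135}{32503} + \frac{-4195 - 1315}{-43202} = 10135 \cdot \frac{1}{32503} + \left(-4195 - 1315\right) \left(- \frac{1}{43202}\right) = \frac{10135}{32503} - - \frac{2755}{21601} = \frac{10135}{32503} + \frac{2755}{21601} = \frac{308471900}{702097303}$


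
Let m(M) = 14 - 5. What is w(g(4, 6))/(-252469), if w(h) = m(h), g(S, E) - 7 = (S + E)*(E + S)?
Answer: -9/252469 ≈ -3.5648e-5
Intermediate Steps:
g(S, E) = 7 + (E + S)² (g(S, E) = 7 + (S + E)*(E + S) = 7 + (E + S)*(E + S) = 7 + (E + S)²)
m(M) = 9
w(h) = 9
w(g(4, 6))/(-252469) = 9/(-252469) = 9*(-1/252469) = -9/252469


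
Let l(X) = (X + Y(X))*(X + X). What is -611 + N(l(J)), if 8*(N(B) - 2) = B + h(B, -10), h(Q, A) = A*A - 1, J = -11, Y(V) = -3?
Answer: -4465/8 ≈ -558.13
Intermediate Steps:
h(Q, A) = -1 + A² (h(Q, A) = A² - 1 = -1 + A²)
l(X) = 2*X*(-3 + X) (l(X) = (X - 3)*(X + X) = (-3 + X)*(2*X) = 2*X*(-3 + X))
N(B) = 115/8 + B/8 (N(B) = 2 + (B + (-1 + (-10)²))/8 = 2 + (B + (-1 + 100))/8 = 2 + (B + 99)/8 = 2 + (99 + B)/8 = 2 + (99/8 + B/8) = 115/8 + B/8)
-611 + N(l(J)) = -611 + (115/8 + (2*(-11)*(-3 - 11))/8) = -611 + (115/8 + (2*(-11)*(-14))/8) = -611 + (115/8 + (⅛)*308) = -611 + (115/8 + 77/2) = -611 + 423/8 = -4465/8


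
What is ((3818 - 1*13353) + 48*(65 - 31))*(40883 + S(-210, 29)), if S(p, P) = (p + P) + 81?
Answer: -322308049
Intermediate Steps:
S(p, P) = 81 + P + p (S(p, P) = (P + p) + 81 = 81 + P + p)
((3818 - 1*13353) + 48*(65 - 31))*(40883 + S(-210, 29)) = ((3818 - 1*13353) + 48*(65 - 31))*(40883 + (81 + 29 - 210)) = ((3818 - 13353) + 48*34)*(40883 - 100) = (-9535 + 1632)*40783 = -7903*40783 = -322308049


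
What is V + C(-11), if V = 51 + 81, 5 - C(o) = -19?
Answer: 156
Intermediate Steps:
C(o) = 24 (C(o) = 5 - 1*(-19) = 5 + 19 = 24)
V = 132
V + C(-11) = 132 + 24 = 156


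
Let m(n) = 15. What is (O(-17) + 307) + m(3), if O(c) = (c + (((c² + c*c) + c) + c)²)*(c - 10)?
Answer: -7989491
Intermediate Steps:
O(c) = (-10 + c)*(c + (2*c + 2*c²)²) (O(c) = (c + (((c² + c²) + c) + c)²)*(-10 + c) = (c + ((2*c² + c) + c)²)*(-10 + c) = (c + ((c + 2*c²) + c)²)*(-10 + c) = (c + (2*c + 2*c²)²)*(-10 + c) = (-10 + c)*(c + (2*c + 2*c²)²))
(O(-17) + 307) + m(3) = (-17*(-10 - 76*(-17)² - 39*(-17) - 32*(-17)³ + 4*(-17)⁴) + 307) + 15 = (-17*(-10 - 76*289 + 663 - 32*(-4913) + 4*83521) + 307) + 15 = (-17*(-10 - 21964 + 663 + 157216 + 334084) + 307) + 15 = (-17*469989 + 307) + 15 = (-7989813 + 307) + 15 = -7989506 + 15 = -7989491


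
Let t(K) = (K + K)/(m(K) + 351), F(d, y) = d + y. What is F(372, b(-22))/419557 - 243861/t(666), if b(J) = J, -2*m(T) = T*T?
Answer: 2517221244414731/62094436 ≈ 4.0539e+7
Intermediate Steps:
m(T) = -T²/2 (m(T) = -T*T/2 = -T²/2)
t(K) = 2*K/(351 - K²/2) (t(K) = (K + K)/(-K²/2 + 351) = (2*K)/(351 - K²/2) = 2*K/(351 - K²/2))
F(372, b(-22))/419557 - 243861/t(666) = (372 - 22)/419557 - 243861/((-4*666/(-702 + 666²))) = 350*(1/419557) - 243861/((-4*666/(-702 + 443556))) = 350/419557 - 243861/((-4*666/442854)) = 350/419557 - 243861/((-4*666*1/442854)) = 350/419557 - 243861/(-148/24603) = 350/419557 - 243861*(-24603/148) = 350/419557 + 5999712183/148 = 2517221244414731/62094436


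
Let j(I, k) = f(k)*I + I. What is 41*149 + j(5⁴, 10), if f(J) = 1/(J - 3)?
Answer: 47763/7 ≈ 6823.3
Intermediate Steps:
f(J) = 1/(-3 + J)
j(I, k) = I + I/(-3 + k) (j(I, k) = I/(-3 + k) + I = I + I/(-3 + k))
41*149 + j(5⁴, 10) = 41*149 + 5⁴*(-2 + 10)/(-3 + 10) = 6109 + 625*8/7 = 6109 + 625*(⅐)*8 = 6109 + 5000/7 = 47763/7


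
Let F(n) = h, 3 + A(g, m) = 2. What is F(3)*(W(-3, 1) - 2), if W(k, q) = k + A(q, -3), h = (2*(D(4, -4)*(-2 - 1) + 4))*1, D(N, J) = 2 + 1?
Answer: 60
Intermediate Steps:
D(N, J) = 3
A(g, m) = -1 (A(g, m) = -3 + 2 = -1)
h = -10 (h = (2*(3*(-2 - 1) + 4))*1 = (2*(3*(-3) + 4))*1 = (2*(-9 + 4))*1 = (2*(-5))*1 = -10*1 = -10)
F(n) = -10
W(k, q) = -1 + k (W(k, q) = k - 1 = -1 + k)
F(3)*(W(-3, 1) - 2) = -10*((-1 - 3) - 2) = -10*(-4 - 2) = -10*(-6) = 60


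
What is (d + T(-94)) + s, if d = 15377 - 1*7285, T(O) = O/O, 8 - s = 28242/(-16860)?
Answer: 22768517/2810 ≈ 8102.7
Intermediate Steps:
s = 27187/2810 (s = 8 - 28242/(-16860) = 8 - 28242*(-1)/16860 = 8 - 1*(-4707/2810) = 8 + 4707/2810 = 27187/2810 ≈ 9.6751)
T(O) = 1
d = 8092 (d = 15377 - 7285 = 8092)
(d + T(-94)) + s = (8092 + 1) + 27187/2810 = 8093 + 27187/2810 = 22768517/2810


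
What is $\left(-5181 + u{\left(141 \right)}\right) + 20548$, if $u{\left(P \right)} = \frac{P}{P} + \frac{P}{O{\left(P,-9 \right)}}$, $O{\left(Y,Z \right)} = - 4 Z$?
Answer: $\frac{184463}{12} \approx 15372.0$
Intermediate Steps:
$u{\left(P \right)} = 1 + \frac{P}{36}$ ($u{\left(P \right)} = \frac{P}{P} + \frac{P}{\left(-4\right) \left(-9\right)} = 1 + \frac{P}{36}$)
$\left(-5181 + u{\left(141 \right)}\right) + 20548 = \left(-5181 + \left(1 + \frac{1}{36} \cdot 141\right)\right) + 20548 = \left(-5181 + \left(1 + \frac{47}{12}\right)\right) + 20548 = \left(-5181 + \frac{59}{12}\right) + 20548 = - \frac{62113}{12} + 20548 = \frac{184463}{12}$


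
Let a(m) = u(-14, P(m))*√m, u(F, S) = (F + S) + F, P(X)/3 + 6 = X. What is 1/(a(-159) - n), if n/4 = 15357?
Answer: I/(-61428*I + 523*√159) ≈ -1.6094e-5 + 1.7278e-6*I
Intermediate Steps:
n = 61428 (n = 4*15357 = 61428)
P(X) = -18 + 3*X
u(F, S) = S + 2*F
a(m) = √m*(-46 + 3*m) (a(m) = ((-18 + 3*m) + 2*(-14))*√m = ((-18 + 3*m) - 28)*√m = (-46 + 3*m)*√m = √m*(-46 + 3*m))
1/(a(-159) - n) = 1/(√(-159)*(-46 + 3*(-159)) - 1*61428) = 1/((I*√159)*(-46 - 477) - 61428) = 1/((I*√159)*(-523) - 61428) = 1/(-523*I*√159 - 61428) = 1/(-61428 - 523*I*√159)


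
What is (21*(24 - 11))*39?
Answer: 10647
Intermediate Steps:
(21*(24 - 11))*39 = (21*13)*39 = 273*39 = 10647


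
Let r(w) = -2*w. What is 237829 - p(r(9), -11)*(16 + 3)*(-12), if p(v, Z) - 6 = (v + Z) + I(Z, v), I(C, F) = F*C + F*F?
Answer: 351601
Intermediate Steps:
I(C, F) = F² + C*F (I(C, F) = C*F + F² = F² + C*F)
p(v, Z) = 6 + Z + v + v*(Z + v) (p(v, Z) = 6 + ((v + Z) + v*(Z + v)) = 6 + ((Z + v) + v*(Z + v)) = 6 + (Z + v + v*(Z + v)) = 6 + Z + v + v*(Z + v))
237829 - p(r(9), -11)*(16 + 3)*(-12) = 237829 - (6 - 11 - 2*9 + (-2*9)*(-11 - 2*9))*(16 + 3)*(-12) = 237829 - (6 - 11 - 18 - 18*(-11 - 18))*19*(-12) = 237829 - (6 - 11 - 18 - 18*(-29))*(-228) = 237829 - (6 - 11 - 18 + 522)*(-228) = 237829 - 499*(-228) = 237829 - 1*(-113772) = 237829 + 113772 = 351601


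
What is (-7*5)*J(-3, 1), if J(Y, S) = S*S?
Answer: -35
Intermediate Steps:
J(Y, S) = S**2
(-7*5)*J(-3, 1) = -7*5*1**2 = -35*1 = -35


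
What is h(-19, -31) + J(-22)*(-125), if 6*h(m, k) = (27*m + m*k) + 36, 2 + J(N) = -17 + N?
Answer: 15431/3 ≈ 5143.7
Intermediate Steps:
J(N) = -19 + N (J(N) = -2 + (-17 + N) = -19 + N)
h(m, k) = 6 + 9*m/2 + k*m/6 (h(m, k) = ((27*m + m*k) + 36)/6 = ((27*m + k*m) + 36)/6 = (36 + 27*m + k*m)/6 = 6 + 9*m/2 + k*m/6)
h(-19, -31) + J(-22)*(-125) = (6 + (9/2)*(-19) + (⅙)*(-31)*(-19)) + (-19 - 22)*(-125) = (6 - 171/2 + 589/6) - 41*(-125) = 56/3 + 5125 = 15431/3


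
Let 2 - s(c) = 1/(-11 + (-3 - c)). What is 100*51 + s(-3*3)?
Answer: 25511/5 ≈ 5102.2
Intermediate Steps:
s(c) = 2 - 1/(-14 - c) (s(c) = 2 - 1/(-11 + (-3 - c)) = 2 - 1/(-14 - c))
100*51 + s(-3*3) = 100*51 + (29 + 2*(-3*3))/(14 - 3*3) = 5100 + (29 + 2*(-9))/(14 - 9) = 5100 + (29 - 18)/5 = 5100 + (⅕)*11 = 5100 + 11/5 = 25511/5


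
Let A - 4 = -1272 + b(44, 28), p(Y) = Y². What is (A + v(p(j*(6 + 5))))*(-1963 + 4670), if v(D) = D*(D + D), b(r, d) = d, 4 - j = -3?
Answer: 190315207294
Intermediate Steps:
j = 7 (j = 4 - 1*(-3) = 4 + 3 = 7)
v(D) = 2*D² (v(D) = D*(2*D) = 2*D²)
A = -1240 (A = 4 + (-1272 + 28) = 4 - 1244 = -1240)
(A + v(p(j*(6 + 5))))*(-1963 + 4670) = (-1240 + 2*((7*(6 + 5))²)²)*(-1963 + 4670) = (-1240 + 2*((7*11)²)²)*2707 = (-1240 + 2*(77²)²)*2707 = (-1240 + 2*5929²)*2707 = (-1240 + 2*35153041)*2707 = (-1240 + 70306082)*2707 = 70304842*2707 = 190315207294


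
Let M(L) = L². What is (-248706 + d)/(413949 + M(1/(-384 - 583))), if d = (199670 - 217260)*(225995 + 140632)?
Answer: -3015296235014802/193539578231 ≈ -15580.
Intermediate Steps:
d = -6448968930 (d = -17590*366627 = -6448968930)
(-248706 + d)/(413949 + M(1/(-384 - 583))) = (-248706 - 6448968930)/(413949 + (1/(-384 - 583))²) = -6449217636/(413949 + (1/(-967))²) = -6449217636/(413949 + (-1/967)²) = -6449217636/(413949 + 1/935089) = -6449217636/387079156462/935089 = -6449217636*935089/387079156462 = -3015296235014802/193539578231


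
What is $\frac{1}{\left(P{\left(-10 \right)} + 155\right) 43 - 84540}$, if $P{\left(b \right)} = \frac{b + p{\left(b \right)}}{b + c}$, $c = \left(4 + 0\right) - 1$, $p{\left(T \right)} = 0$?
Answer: $- \frac{7}{544695} \approx -1.2851 \cdot 10^{-5}$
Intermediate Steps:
$c = 3$ ($c = 4 - 1 = 3$)
$P{\left(b \right)} = \frac{b}{3 + b}$ ($P{\left(b \right)} = \frac{b + 0}{b + 3} = \frac{b}{3 + b}$)
$\frac{1}{\left(P{\left(-10 \right)} + 155\right) 43 - 84540} = \frac{1}{\left(- \frac{10}{3 - 10} + 155\right) 43 - 84540} = \frac{1}{\left(- \frac{10}{-7} + 155\right) 43 - 84540} = \frac{1}{\left(\left(-10\right) \left(- \frac{1}{7}\right) + 155\right) 43 - 84540} = \frac{1}{\left(\frac{10}{7} + 155\right) 43 - 84540} = \frac{1}{\frac{1095}{7} \cdot 43 - 84540} = \frac{1}{\frac{47085}{7} - 84540} = \frac{1}{- \frac{544695}{7}} = - \frac{7}{544695}$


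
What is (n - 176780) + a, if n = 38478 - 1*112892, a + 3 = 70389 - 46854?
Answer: -227662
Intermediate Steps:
a = 23532 (a = -3 + (70389 - 46854) = -3 + 23535 = 23532)
n = -74414 (n = 38478 - 112892 = -74414)
(n - 176780) + a = (-74414 - 176780) + 23532 = -251194 + 23532 = -227662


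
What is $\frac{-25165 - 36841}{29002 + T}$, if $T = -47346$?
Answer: $\frac{31003}{9172} \approx 3.3802$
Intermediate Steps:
$\frac{-25165 - 36841}{29002 + T} = \frac{-25165 - 36841}{29002 - 47346} = - \frac{62006}{-18344} = \left(-62006\right) \left(- \frac{1}{18344}\right) = \frac{31003}{9172}$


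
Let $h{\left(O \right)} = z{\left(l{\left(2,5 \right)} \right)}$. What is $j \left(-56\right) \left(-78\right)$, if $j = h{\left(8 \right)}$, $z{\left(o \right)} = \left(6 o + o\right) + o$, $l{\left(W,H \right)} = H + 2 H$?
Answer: $524160$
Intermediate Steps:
$l{\left(W,H \right)} = 3 H$
$z{\left(o \right)} = 8 o$ ($z{\left(o \right)} = 7 o + o = 8 o$)
$h{\left(O \right)} = 120$ ($h{\left(O \right)} = 8 \cdot 3 \cdot 5 = 8 \cdot 15 = 120$)
$j = 120$
$j \left(-56\right) \left(-78\right) = 120 \left(-56\right) \left(-78\right) = \left(-6720\right) \left(-78\right) = 524160$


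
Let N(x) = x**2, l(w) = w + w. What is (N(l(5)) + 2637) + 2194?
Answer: 4931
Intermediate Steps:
l(w) = 2*w
(N(l(5)) + 2637) + 2194 = ((2*5)**2 + 2637) + 2194 = (10**2 + 2637) + 2194 = (100 + 2637) + 2194 = 2737 + 2194 = 4931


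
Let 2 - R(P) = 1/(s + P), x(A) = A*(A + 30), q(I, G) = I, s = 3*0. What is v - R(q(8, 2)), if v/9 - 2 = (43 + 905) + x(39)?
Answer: 262137/8 ≈ 32767.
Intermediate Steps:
s = 0
x(A) = A*(30 + A)
v = 32769 (v = 18 + 9*((43 + 905) + 39*(30 + 39)) = 18 + 9*(948 + 39*69) = 18 + 9*(948 + 2691) = 18 + 9*3639 = 18 + 32751 = 32769)
R(P) = 2 - 1/P (R(P) = 2 - 1/(0 + P) = 2 - 1/P)
v - R(q(8, 2)) = 32769 - (2 - 1/8) = 32769 - 1*15/8 = 32769 - 15/8 = 262137/8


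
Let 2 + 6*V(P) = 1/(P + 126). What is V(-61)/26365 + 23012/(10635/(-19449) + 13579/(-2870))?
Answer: -1467517919159966701/336598920652150 ≈ -4359.8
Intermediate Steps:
V(P) = -⅓ + 1/(6*(126 + P)) (V(P) = -⅓ + 1/(6*(P + 126)) = -⅓ + 1/(6*(126 + P)))
V(-61)/26365 + 23012/(10635/(-19449) + 13579/(-2870)) = ((-251 - 2*(-61))/(6*(126 - 61)))/26365 + 23012/(10635/(-19449) + 13579/(-2870)) = ((⅙)*(-251 + 122)/65)*(1/26365) + 23012/(10635*(-1/19449) + 13579*(-1/2870)) = ((⅙)*(1/65)*(-129))*(1/26365) + 23012/(-3545/6483 - 13579/2870) = -43/130*1/26365 + 23012/(-98206807/18606210) = -43/3427450 + 23012*(-18606210/98206807) = -43/3427450 - 428166104520/98206807 = -1467517919159966701/336598920652150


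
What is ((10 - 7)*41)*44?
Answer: 5412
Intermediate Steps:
((10 - 7)*41)*44 = (3*41)*44 = 123*44 = 5412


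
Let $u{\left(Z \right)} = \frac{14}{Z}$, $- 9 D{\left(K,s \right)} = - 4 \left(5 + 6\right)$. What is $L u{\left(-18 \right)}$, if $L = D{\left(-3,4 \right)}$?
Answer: $- \frac{308}{81} \approx -3.8025$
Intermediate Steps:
$D{\left(K,s \right)} = \frac{44}{9}$ ($D{\left(K,s \right)} = - \frac{\left(-4\right) \left(5 + 6\right)}{9} = - \frac{\left(-4\right) 11}{9} = \left(- \frac{1}{9}\right) \left(-44\right) = \frac{44}{9}$)
$L = \frac{44}{9} \approx 4.8889$
$L u{\left(-18 \right)} = \frac{44 \frac{14}{-18}}{9} = \frac{44 \cdot 14 \left(- \frac{1}{18}\right)}{9} = \frac{44}{9} \left(- \frac{7}{9}\right) = - \frac{308}{81}$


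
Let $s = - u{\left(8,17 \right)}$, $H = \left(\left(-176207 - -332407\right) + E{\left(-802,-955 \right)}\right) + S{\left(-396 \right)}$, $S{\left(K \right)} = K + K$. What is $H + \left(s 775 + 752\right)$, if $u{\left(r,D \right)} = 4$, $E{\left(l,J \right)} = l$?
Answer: $152258$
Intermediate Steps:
$S{\left(K \right)} = 2 K$
$H = 154606$ ($H = \left(\left(-176207 - -332407\right) - 802\right) + 2 \left(-396\right) = \left(\left(-176207 + 332407\right) - 802\right) - 792 = \left(156200 - 802\right) - 792 = 155398 - 792 = 154606$)
$s = -4$ ($s = \left(-1\right) 4 = -4$)
$H + \left(s 775 + 752\right) = 154606 + \left(\left(-4\right) 775 + 752\right) = 154606 + \left(-3100 + 752\right) = 154606 - 2348 = 152258$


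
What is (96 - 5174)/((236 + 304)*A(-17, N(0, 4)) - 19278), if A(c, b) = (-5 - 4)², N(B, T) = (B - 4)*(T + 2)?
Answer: -2539/12231 ≈ -0.20759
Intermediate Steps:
N(B, T) = (-4 + B)*(2 + T)
A(c, b) = 81 (A(c, b) = (-9)² = 81)
(96 - 5174)/((236 + 304)*A(-17, N(0, 4)) - 19278) = (96 - 5174)/((236 + 304)*81 - 19278) = -5078/(540*81 - 19278) = -5078/(43740 - 19278) = -5078/24462 = -5078*1/24462 = -2539/12231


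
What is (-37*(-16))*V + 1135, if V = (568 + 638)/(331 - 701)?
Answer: -3973/5 ≈ -794.60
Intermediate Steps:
V = -603/185 (V = 1206/(-370) = 1206*(-1/370) = -603/185 ≈ -3.2595)
(-37*(-16))*V + 1135 = -37*(-16)*(-603/185) + 1135 = 592*(-603/185) + 1135 = -9648/5 + 1135 = -3973/5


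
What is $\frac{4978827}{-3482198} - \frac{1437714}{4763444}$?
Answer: $- \frac{3590346051945}{2073406896239} \approx -1.7316$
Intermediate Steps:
$\frac{4978827}{-3482198} - \frac{1437714}{4763444} = 4978827 \left(- \frac{1}{3482198}\right) - \frac{718857}{2381722} = - \frac{4978827}{3482198} - \frac{718857}{2381722} = - \frac{3590346051945}{2073406896239}$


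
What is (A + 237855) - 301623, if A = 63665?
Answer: -103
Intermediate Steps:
(A + 237855) - 301623 = (63665 + 237855) - 301623 = 301520 - 301623 = -103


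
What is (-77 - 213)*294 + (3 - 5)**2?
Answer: -85256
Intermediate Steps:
(-77 - 213)*294 + (3 - 5)**2 = -290*294 + (-2)**2 = -85260 + 4 = -85256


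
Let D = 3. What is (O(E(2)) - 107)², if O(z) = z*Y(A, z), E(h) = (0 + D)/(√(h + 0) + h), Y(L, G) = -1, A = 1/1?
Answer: 24209/2 - 330*√2 ≈ 11638.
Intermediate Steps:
A = 1 (A = 1*1 = 1)
E(h) = 3/(h + √h) (E(h) = (0 + 3)/(√(h + 0) + h) = 3/(√h + h) = 3/(h + √h))
O(z) = -z (O(z) = z*(-1) = -z)
(O(E(2)) - 107)² = (-3/(2 + √2) - 107)² = (-107 - 3/(2 + √2))²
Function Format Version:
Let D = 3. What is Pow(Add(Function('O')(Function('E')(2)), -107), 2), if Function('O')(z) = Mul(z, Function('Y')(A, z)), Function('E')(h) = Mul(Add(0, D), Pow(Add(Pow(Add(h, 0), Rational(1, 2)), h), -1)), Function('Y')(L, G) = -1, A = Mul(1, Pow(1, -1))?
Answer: Add(Rational(24209, 2), Mul(-330, Pow(2, Rational(1, 2)))) ≈ 11638.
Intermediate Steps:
A = 1 (A = Mul(1, 1) = 1)
Function('E')(h) = Mul(3, Pow(Add(h, Pow(h, Rational(1, 2))), -1)) (Function('E')(h) = Mul(Add(0, 3), Pow(Add(Pow(Add(h, 0), Rational(1, 2)), h), -1)) = Mul(3, Pow(Add(Pow(h, Rational(1, 2)), h), -1)) = Mul(3, Pow(Add(h, Pow(h, Rational(1, 2))), -1)))
Function('O')(z) = Mul(-1, z) (Function('O')(z) = Mul(z, -1) = Mul(-1, z))
Pow(Add(Function('O')(Function('E')(2)), -107), 2) = Pow(Add(Mul(-1, Mul(3, Pow(Add(2, Pow(2, Rational(1, 2))), -1))), -107), 2) = Pow(Add(Mul(-3, Pow(Add(2, Pow(2, Rational(1, 2))), -1)), -107), 2) = Pow(Add(-107, Mul(-3, Pow(Add(2, Pow(2, Rational(1, 2))), -1))), 2)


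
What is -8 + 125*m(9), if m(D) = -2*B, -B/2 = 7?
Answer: 3492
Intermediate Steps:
B = -14 (B = -2*7 = -14)
m(D) = 28 (m(D) = -2*(-14) = 28)
-8 + 125*m(9) = -8 + 125*28 = -8 + 3500 = 3492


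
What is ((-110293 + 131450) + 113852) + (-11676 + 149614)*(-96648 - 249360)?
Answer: -47727516495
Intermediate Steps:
((-110293 + 131450) + 113852) + (-11676 + 149614)*(-96648 - 249360) = (21157 + 113852) + 137938*(-346008) = 135009 - 47727651504 = -47727516495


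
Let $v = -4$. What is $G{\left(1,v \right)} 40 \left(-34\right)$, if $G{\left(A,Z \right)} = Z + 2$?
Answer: $2720$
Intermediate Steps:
$G{\left(A,Z \right)} = 2 + Z$
$G{\left(1,v \right)} 40 \left(-34\right) = \left(2 - 4\right) 40 \left(-34\right) = \left(-2\right) 40 \left(-34\right) = \left(-80\right) \left(-34\right) = 2720$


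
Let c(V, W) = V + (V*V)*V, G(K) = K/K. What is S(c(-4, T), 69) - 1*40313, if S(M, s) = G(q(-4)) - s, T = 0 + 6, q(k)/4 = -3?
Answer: -40381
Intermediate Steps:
q(k) = -12 (q(k) = 4*(-3) = -12)
G(K) = 1
T = 6
c(V, W) = V + V**3 (c(V, W) = V + V**2*V = V + V**3)
S(M, s) = 1 - s
S(c(-4, T), 69) - 1*40313 = (1 - 1*69) - 1*40313 = (1 - 69) - 40313 = -68 - 40313 = -40381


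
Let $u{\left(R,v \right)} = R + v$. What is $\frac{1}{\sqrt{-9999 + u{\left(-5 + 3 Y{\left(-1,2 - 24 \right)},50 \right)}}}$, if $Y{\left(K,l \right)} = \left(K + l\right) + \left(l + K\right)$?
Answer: $- \frac{i \sqrt{3}}{174} \approx - 0.0099543 i$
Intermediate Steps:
$Y{\left(K,l \right)} = 2 K + 2 l$ ($Y{\left(K,l \right)} = \left(K + l\right) + \left(K + l\right) = 2 K + 2 l$)
$\frac{1}{\sqrt{-9999 + u{\left(-5 + 3 Y{\left(-1,2 - 24 \right)},50 \right)}}} = \frac{1}{\sqrt{-9999 + \left(\left(-5 + 3 \left(2 \left(-1\right) + 2 \left(2 - 24\right)\right)\right) + 50\right)}} = \frac{1}{\sqrt{-9999 + \left(\left(-5 + 3 \left(-2 + 2 \left(2 - 24\right)\right)\right) + 50\right)}} = \frac{1}{\sqrt{-9999 + \left(\left(-5 + 3 \left(-2 + 2 \left(-22\right)\right)\right) + 50\right)}} = \frac{1}{\sqrt{-9999 + \left(\left(-5 + 3 \left(-2 - 44\right)\right) + 50\right)}} = \frac{1}{\sqrt{-9999 + \left(\left(-5 + 3 \left(-46\right)\right) + 50\right)}} = \frac{1}{\sqrt{-9999 + \left(\left(-5 - 138\right) + 50\right)}} = \frac{1}{\sqrt{-9999 + \left(-143 + 50\right)}} = \frac{1}{\sqrt{-9999 - 93}} = \frac{1}{\sqrt{-10092}} = \frac{1}{58 i \sqrt{3}} = - \frac{i \sqrt{3}}{174}$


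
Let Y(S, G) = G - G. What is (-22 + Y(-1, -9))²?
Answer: 484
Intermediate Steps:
Y(S, G) = 0
(-22 + Y(-1, -9))² = (-22 + 0)² = (-22)² = 484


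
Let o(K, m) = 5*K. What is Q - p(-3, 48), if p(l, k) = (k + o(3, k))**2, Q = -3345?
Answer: -7314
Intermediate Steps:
p(l, k) = (15 + k)**2 (p(l, k) = (k + 5*3)**2 = (k + 15)**2 = (15 + k)**2)
Q - p(-3, 48) = -3345 - (15 + 48)**2 = -3345 - 1*63**2 = -3345 - 1*3969 = -3345 - 3969 = -7314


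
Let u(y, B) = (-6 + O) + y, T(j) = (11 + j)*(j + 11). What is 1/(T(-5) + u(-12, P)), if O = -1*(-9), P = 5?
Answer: 1/27 ≈ 0.037037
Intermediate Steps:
T(j) = (11 + j)**2 (T(j) = (11 + j)*(11 + j) = (11 + j)**2)
O = 9
u(y, B) = 3 + y (u(y, B) = (-6 + 9) + y = 3 + y)
1/(T(-5) + u(-12, P)) = 1/((11 - 5)**2 + (3 - 12)) = 1/(6**2 - 9) = 1/(36 - 9) = 1/27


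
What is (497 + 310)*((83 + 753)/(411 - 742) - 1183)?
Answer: -316674063/331 ≈ -9.5672e+5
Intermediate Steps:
(497 + 310)*((83 + 753)/(411 - 742) - 1183) = 807*(836/(-331) - 1183) = 807*(836*(-1/331) - 1183) = 807*(-836/331 - 1183) = 807*(-392409/331) = -316674063/331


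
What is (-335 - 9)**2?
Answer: 118336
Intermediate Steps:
(-335 - 9)**2 = (-344)**2 = 118336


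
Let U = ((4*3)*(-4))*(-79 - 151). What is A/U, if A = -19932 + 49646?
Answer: 14857/5520 ≈ 2.6915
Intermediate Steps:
U = 11040 (U = (12*(-4))*(-230) = -48*(-230) = 11040)
A = 29714
A/U = 29714/11040 = 29714*(1/11040) = 14857/5520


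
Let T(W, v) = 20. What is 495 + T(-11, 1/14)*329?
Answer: 7075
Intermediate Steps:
495 + T(-11, 1/14)*329 = 495 + 20*329 = 495 + 6580 = 7075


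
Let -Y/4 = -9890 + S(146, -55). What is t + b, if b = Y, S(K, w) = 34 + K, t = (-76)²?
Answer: 44616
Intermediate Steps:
t = 5776
Y = 38840 (Y = -4*(-9890 + (34 + 146)) = -4*(-9890 + 180) = -4*(-9710) = 38840)
b = 38840
t + b = 5776 + 38840 = 44616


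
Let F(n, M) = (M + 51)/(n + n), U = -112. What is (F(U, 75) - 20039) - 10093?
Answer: -482121/16 ≈ -30133.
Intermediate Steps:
F(n, M) = (51 + M)/(2*n) (F(n, M) = (51 + M)/((2*n)) = (51 + M)*(1/(2*n)) = (51 + M)/(2*n))
(F(U, 75) - 20039) - 10093 = ((½)*(51 + 75)/(-112) - 20039) - 10093 = ((½)*(-1/112)*126 - 20039) - 10093 = (-9/16 - 20039) - 10093 = -320633/16 - 10093 = -482121/16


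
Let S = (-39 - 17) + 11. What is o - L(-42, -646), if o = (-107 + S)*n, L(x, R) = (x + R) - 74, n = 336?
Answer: -50310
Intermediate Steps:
L(x, R) = -74 + R + x (L(x, R) = (R + x) - 74 = -74 + R + x)
S = -45 (S = -56 + 11 = -45)
o = -51072 (o = (-107 - 45)*336 = -152*336 = -51072)
o - L(-42, -646) = -51072 - (-74 - 646 - 42) = -51072 - 1*(-762) = -51072 + 762 = -50310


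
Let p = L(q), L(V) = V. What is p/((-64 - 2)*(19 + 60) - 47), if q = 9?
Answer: -9/5261 ≈ -0.0017107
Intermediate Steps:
p = 9
p/((-64 - 2)*(19 + 60) - 47) = 9/((-64 - 2)*(19 + 60) - 47) = 9/(-66*79 - 47) = 9/(-5214 - 47) = 9/(-5261) = 9*(-1/5261) = -9/5261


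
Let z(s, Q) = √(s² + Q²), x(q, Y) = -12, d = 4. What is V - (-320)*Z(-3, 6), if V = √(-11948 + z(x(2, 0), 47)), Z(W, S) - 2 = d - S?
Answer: √(-11948 + √2353) ≈ 109.08*I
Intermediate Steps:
Z(W, S) = 6 - S (Z(W, S) = 2 + (4 - S) = 6 - S)
z(s, Q) = √(Q² + s²)
V = √(-11948 + √2353) (V = √(-11948 + √(47² + (-12)²)) = √(-11948 + √(2209 + 144)) = √(-11948 + √2353) ≈ 109.08*I)
V - (-320)*Z(-3, 6) = √(-11948 + √2353) - (-320)*(6 - 1*6) = √(-11948 + √2353) - (-320)*(6 - 6) = √(-11948 + √2353) - (-320)*0 = √(-11948 + √2353) - 1*0 = √(-11948 + √2353) + 0 = √(-11948 + √2353)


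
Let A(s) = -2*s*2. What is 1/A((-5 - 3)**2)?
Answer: -1/256 ≈ -0.0039063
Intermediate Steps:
A(s) = -4*s
1/A((-5 - 3)**2) = 1/(-4*(-5 - 3)**2) = 1/(-4*(-8)**2) = 1/(-4*64) = 1/(-256) = -1/256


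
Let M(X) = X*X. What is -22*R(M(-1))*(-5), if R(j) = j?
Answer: 110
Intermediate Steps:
M(X) = X²
-22*R(M(-1))*(-5) = -22*(-1)²*(-5) = -22*1*(-5) = -22*(-5) = 110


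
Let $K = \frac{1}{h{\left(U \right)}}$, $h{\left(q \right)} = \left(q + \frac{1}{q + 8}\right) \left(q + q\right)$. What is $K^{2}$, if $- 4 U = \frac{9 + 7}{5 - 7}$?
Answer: $\frac{25}{1764} \approx 0.014172$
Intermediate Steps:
$U = 2$ ($U = - \frac{\left(9 + 7\right) \frac{1}{5 - 7}}{4} = - \frac{16 \frac{1}{-2}}{4} = - \frac{16 \left(- \frac{1}{2}\right)}{4} = \left(- \frac{1}{4}\right) \left(-8\right) = 2$)
$h{\left(q \right)} = 2 q \left(q + \frac{1}{8 + q}\right)$ ($h{\left(q \right)} = \left(q + \frac{1}{8 + q}\right) 2 q = 2 q \left(q + \frac{1}{8 + q}\right)$)
$K = \frac{5}{42}$ ($K = \frac{1}{2 \cdot 2 \frac{1}{8 + 2} \left(1 + 2^{2} + 8 \cdot 2\right)} = \frac{1}{2 \cdot 2 \cdot \frac{1}{10} \left(1 + 4 + 16\right)} = \frac{1}{2 \cdot 2 \cdot \frac{1}{10} \cdot 21} = \frac{1}{\frac{42}{5}} = \frac{5}{42} \approx 0.11905$)
$K^{2} = \left(\frac{5}{42}\right)^{2} = \frac{25}{1764}$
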